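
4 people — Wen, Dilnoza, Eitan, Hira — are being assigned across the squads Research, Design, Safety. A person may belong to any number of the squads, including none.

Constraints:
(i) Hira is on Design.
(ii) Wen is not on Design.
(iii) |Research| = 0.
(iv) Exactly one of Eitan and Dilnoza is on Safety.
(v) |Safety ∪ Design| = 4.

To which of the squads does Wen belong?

From (i): Hira ∈ Design.
From (ii): Wen ∉ Design.
(iii): Research already has 0, so the rest are out.
Suppose Wen ∉ Safety: no assignment then satisfies all the clues, so Wen ∈ Safety.

Wen: Safety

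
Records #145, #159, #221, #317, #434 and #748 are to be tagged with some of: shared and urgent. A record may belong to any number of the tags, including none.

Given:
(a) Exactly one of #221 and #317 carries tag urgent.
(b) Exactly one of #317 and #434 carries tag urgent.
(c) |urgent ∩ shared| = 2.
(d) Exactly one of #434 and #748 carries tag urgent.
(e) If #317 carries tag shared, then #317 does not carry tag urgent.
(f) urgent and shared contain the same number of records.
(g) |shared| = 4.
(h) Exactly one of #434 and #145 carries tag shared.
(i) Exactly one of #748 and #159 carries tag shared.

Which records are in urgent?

urgent = {#145, #159, #221, #434}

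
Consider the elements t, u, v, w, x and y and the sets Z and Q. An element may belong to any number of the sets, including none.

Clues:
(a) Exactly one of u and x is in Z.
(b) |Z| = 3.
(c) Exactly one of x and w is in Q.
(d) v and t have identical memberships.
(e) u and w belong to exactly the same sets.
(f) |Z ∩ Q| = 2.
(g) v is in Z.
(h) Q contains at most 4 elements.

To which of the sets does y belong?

From (g): v ∈ Z.
(d): t matches v: t ∈ Z.
Suppose y ∈ Z: no assignment then satisfies all the clues, so y ∉ Z.

y: none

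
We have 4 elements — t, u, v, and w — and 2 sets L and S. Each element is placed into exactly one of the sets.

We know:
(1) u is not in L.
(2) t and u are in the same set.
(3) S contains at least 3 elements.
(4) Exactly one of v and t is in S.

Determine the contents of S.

From (1): u ∉ L.
(2): t matches u: t ∉ L.
Only one set left: t ∈ S.
Only one set left: u ∈ S.
(4) (exactly one): v ∉ S.
Only one set left: v ∈ L.
(3): only 3 candidates remain for S, so all are in.

S = {t, u, w}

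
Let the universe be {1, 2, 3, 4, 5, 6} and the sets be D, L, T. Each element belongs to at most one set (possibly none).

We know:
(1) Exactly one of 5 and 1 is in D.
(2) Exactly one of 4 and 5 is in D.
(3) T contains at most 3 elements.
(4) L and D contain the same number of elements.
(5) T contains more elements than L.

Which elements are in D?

D = {5}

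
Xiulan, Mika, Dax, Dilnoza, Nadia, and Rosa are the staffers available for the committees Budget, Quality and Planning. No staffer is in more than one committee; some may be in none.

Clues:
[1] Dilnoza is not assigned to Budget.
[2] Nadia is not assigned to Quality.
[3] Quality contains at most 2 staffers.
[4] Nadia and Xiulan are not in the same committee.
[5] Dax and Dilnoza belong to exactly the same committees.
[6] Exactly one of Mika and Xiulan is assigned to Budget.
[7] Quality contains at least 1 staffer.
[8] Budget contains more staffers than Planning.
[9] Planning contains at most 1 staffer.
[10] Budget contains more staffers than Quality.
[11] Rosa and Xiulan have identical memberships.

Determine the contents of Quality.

Quality = {Mika}

From (1): Dilnoza ∉ Budget.
From (2): Nadia ∉ Quality.
(5): Dax matches Dilnoza: Dax ∉ Budget.
Suppose Xiulan ∈ Quality: no assignment then satisfies all the clues, so Xiulan ∉ Quality.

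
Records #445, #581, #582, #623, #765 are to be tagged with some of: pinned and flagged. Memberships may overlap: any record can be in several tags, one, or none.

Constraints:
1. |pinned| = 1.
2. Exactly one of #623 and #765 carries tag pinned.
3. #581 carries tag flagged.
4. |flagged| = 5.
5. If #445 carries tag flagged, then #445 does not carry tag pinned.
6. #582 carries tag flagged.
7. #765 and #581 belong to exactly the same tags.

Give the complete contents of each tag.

pinned = {#623}; flagged = {#445, #581, #582, #623, #765}

From (3): #581 ∈ flagged.
From (6): #582 ∈ flagged.
(4): only 5 candidates remain for flagged, so all are in.
(5): #445 ∉ pinned.
Suppose #581 ∈ pinned: no assignment then satisfies all the clues, so #581 ∉ pinned.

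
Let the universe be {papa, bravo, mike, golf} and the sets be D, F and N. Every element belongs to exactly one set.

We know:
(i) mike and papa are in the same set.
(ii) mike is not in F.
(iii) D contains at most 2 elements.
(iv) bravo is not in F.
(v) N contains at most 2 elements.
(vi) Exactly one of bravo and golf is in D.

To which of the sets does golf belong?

golf: F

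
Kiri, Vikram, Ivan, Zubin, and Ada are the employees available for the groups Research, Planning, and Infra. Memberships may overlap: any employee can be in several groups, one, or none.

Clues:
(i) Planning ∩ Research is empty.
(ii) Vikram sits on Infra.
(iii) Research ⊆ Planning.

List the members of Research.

Research = {}

From (ii): Vikram ∈ Infra.
Suppose Kiri ∈ Research: no assignment then satisfies all the clues, so Kiri ∉ Research.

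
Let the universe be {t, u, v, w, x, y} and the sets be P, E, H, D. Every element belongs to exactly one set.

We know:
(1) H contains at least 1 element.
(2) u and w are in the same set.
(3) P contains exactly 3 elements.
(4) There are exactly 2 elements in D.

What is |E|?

0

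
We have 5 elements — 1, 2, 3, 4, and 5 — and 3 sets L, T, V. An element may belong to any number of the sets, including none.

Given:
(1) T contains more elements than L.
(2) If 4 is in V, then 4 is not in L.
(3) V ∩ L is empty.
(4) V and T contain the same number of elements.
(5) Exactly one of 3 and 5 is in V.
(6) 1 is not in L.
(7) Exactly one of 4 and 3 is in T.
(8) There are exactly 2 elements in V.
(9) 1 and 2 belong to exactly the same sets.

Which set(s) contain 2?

2: none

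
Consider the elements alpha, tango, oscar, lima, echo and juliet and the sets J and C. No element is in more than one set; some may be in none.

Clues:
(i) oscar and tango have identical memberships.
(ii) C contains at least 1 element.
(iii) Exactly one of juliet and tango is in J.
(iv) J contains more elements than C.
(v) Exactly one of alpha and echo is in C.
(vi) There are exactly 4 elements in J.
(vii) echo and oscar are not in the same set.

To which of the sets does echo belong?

echo: C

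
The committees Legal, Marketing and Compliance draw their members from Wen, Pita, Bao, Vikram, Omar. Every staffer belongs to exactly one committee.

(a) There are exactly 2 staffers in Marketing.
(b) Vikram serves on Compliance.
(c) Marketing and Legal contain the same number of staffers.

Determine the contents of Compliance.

Compliance = {Vikram}

From (b): Vikram ∈ Compliance.
Suppose Wen ∈ Compliance: no assignment then satisfies all the clues, so Wen ∉ Compliance.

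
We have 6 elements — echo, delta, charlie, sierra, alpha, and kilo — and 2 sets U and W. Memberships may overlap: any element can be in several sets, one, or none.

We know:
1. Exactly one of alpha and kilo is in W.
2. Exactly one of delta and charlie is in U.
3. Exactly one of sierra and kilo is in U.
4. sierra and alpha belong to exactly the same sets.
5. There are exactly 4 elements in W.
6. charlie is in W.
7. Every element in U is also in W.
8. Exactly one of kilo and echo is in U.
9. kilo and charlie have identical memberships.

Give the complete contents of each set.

U = {charlie, kilo}; W = {charlie, delta, echo, kilo}

From (6): charlie ∈ W.
(9): kilo matches charlie: kilo ∈ W.
(1) (exactly one): alpha ∉ W.
(4): sierra matches alpha: sierra ∉ W.
(5): only 4 candidates remain for W, so all are in.
(7) contrapositive: sierra ∉ U.
(7) contrapositive: alpha ∉ U.
(3) (exactly one): kilo ∈ U.
(8) (exactly one): echo ∉ U.
(9): charlie matches kilo: charlie ∈ U.
(2) (exactly one): delta ∉ U.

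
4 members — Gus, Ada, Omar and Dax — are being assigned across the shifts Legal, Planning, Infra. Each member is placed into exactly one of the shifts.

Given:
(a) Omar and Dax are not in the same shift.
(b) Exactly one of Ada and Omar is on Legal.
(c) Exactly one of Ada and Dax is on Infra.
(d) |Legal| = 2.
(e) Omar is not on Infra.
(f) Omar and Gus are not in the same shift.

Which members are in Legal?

Legal = {Ada, Gus}

From (e): Omar ∉ Infra.
Suppose Gus ∉ Legal: no assignment then satisfies all the clues, so Gus ∈ Legal.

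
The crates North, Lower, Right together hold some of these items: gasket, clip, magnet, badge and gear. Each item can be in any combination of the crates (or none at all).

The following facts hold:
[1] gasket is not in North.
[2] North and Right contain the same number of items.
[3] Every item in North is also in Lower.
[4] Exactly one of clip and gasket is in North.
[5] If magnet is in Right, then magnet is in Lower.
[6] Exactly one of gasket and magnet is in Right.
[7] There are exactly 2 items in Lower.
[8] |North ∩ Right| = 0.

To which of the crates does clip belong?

From (1): gasket ∉ North.
(4) (exactly one): clip ∈ North.
(3) with clip ∈ North: clip ∈ Lower.
Suppose clip ∈ Right: no assignment then satisfies all the clues, so clip ∉ Right.

clip: Lower, North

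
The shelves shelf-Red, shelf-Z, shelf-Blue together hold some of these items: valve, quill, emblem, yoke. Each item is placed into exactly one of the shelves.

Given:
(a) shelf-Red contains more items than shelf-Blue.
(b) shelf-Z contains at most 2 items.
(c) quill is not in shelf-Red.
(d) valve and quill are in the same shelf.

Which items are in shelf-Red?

From (c): quill ∉ shelf-Red.
(d): valve matches quill: valve ∉ shelf-Red.
Suppose emblem ∉ shelf-Red: no assignment then satisfies all the clues, so emblem ∈ shelf-Red.

shelf-Red = {emblem, yoke}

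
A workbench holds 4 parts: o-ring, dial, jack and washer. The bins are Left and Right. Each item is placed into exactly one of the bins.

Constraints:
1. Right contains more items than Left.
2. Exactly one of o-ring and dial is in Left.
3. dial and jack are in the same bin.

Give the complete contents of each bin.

Left = {o-ring}; Right = {dial, jack, washer}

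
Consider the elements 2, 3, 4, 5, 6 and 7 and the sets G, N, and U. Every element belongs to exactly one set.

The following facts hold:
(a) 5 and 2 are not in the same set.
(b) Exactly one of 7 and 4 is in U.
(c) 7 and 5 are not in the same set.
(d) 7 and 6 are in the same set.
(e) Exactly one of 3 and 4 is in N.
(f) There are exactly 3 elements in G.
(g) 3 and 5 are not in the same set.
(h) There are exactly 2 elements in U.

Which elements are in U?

U = {4, 5}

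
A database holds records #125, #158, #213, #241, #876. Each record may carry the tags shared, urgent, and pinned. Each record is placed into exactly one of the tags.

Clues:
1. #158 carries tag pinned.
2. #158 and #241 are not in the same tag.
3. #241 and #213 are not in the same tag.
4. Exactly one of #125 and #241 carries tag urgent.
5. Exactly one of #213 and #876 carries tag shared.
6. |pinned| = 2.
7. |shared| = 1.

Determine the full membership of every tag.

shared = {#213}; urgent = {#241, #876}; pinned = {#125, #158}

From (1): #158 ∈ pinned.
(2): #241 ∉ pinned.
Suppose #125 ∈ shared: no assignment then satisfies all the clues, so #125 ∉ shared.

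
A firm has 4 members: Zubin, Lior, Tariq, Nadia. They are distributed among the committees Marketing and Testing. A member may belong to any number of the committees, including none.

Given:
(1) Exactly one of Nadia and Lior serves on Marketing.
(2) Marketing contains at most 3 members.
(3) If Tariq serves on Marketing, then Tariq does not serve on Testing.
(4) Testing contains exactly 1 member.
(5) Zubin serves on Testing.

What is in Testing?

Testing = {Zubin}

From (5): Zubin ∈ Testing.
(4): Testing already has 1, so the rest are out.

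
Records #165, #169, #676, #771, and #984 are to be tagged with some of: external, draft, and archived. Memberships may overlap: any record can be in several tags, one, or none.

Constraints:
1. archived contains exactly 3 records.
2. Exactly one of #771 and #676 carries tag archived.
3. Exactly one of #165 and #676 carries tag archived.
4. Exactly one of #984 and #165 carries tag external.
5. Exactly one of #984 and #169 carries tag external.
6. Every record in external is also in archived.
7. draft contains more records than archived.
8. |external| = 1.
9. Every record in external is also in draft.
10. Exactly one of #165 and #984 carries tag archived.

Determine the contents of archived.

archived = {#169, #676, #984}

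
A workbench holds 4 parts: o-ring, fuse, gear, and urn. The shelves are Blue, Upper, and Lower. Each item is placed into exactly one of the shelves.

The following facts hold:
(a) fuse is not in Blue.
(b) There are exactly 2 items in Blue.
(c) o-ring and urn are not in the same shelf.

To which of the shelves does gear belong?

gear: Blue

From (a): fuse ∉ Blue.
Suppose gear ∉ Blue: no assignment then satisfies all the clues, so gear ∈ Blue.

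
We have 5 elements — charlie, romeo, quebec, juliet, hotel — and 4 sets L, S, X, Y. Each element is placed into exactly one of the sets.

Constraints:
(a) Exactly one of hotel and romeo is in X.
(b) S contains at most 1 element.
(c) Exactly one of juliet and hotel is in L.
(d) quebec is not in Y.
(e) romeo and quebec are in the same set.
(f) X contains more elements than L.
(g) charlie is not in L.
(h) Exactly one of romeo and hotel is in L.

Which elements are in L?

L = {hotel}

From (d): quebec ∉ Y.
From (g): charlie ∉ L.
(e): romeo matches quebec: romeo ∉ Y.
Suppose romeo ∈ L: no assignment then satisfies all the clues, so romeo ∉ L.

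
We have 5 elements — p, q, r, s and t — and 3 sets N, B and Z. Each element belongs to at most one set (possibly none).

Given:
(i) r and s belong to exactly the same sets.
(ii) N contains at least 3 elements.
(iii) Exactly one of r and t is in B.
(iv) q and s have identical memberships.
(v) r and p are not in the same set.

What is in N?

N = {q, r, s}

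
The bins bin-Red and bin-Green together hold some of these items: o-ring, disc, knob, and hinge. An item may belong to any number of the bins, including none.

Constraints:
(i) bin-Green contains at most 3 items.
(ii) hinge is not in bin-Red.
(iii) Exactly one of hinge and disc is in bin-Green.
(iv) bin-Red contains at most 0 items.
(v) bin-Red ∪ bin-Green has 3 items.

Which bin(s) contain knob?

knob: bin-Green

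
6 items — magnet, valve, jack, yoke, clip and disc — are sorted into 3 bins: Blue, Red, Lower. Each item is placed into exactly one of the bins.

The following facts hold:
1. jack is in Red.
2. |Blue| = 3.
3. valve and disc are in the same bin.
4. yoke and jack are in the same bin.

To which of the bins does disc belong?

From (1): jack ∈ Red.
(4): yoke matches jack: yoke ∉ Blue.
(4): yoke matches jack: yoke ∈ Red.
Suppose disc ∉ Blue: no assignment then satisfies all the clues, so disc ∈ Blue.

disc: Blue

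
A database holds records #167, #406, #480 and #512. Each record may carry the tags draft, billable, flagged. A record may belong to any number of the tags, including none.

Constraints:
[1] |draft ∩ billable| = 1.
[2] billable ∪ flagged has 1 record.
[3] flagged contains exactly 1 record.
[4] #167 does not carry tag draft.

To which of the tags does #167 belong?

#167: none

From (4): #167 ∉ draft.
Suppose #167 ∈ billable: no assignment then satisfies all the clues, so #167 ∉ billable.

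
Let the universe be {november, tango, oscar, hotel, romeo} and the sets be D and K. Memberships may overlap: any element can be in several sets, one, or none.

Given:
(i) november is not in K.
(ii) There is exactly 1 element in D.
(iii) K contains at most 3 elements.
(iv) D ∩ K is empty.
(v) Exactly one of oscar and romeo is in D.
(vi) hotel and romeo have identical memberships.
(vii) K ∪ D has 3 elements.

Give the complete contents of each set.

D = {oscar}; K = {hotel, romeo}

From (i): november ∉ K.
Suppose november ∈ D: no assignment then satisfies all the clues, so november ∉ D.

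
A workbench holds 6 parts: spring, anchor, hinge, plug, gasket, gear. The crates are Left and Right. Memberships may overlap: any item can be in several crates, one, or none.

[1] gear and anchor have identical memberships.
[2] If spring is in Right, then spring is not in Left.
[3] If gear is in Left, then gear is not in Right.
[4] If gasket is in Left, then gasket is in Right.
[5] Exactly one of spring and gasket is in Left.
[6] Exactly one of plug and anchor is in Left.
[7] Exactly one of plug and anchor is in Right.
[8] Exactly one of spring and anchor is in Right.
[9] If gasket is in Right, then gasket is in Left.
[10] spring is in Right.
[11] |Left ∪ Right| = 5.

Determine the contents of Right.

From (10): spring ∈ Right.
(2): spring ∉ Left.
(5) (exactly one): gasket ∈ Left.
(8) (exactly one): anchor ∉ Right.
(1): gear matches anchor: gear ∉ Right.
(4): gasket ∈ Right.
(7) (exactly one): plug ∈ Right.
Suppose hinge ∈ Right: no assignment then satisfies all the clues, so hinge ∉ Right.

Right = {gasket, plug, spring}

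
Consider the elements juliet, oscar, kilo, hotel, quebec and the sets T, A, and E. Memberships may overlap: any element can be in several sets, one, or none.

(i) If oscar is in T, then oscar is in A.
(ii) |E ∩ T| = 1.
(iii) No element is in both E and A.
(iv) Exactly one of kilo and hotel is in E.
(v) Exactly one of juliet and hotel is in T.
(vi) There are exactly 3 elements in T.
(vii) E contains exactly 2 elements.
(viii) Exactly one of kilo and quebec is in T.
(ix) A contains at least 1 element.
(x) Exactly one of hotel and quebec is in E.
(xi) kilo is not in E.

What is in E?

E = {hotel, juliet}

From (xi): kilo ∉ E.
(iv) (exactly one): hotel ∈ E.
(x) (exactly one): quebec ∉ E.
(iii) (disjoint): hotel ∉ A.
Suppose juliet ∉ E: no assignment then satisfies all the clues, so juliet ∈ E.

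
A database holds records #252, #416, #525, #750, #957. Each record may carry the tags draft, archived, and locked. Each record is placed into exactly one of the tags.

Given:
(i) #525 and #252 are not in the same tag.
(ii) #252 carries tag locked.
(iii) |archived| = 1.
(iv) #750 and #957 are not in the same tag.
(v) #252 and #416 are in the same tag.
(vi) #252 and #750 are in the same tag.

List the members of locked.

From (ii): #252 ∈ locked.
(i): #525 ∉ locked.
(v): #416 matches #252: #416 ∉ draft.
(v): #416 matches #252: #416 ∉ archived.
(v): #416 matches #252: #416 ∈ locked.
(vi): #750 matches #252: #750 ∉ draft.
(vi): #750 matches #252: #750 ∉ archived.
(vi): #750 matches #252: #750 ∈ locked.
(iv): #957 ∉ locked.

locked = {#252, #416, #750}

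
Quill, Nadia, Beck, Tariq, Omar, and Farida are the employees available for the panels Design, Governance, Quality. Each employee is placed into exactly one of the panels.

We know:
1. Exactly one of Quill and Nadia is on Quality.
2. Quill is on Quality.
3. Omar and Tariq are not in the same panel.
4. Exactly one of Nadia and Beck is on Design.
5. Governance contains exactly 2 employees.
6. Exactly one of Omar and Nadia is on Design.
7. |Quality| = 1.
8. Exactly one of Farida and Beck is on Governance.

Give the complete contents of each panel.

From (2): Quill ∈ Quality.
(1) (exactly one): Nadia ∉ Quality.
(7): Quality already has 1, so the rest are out.
Suppose Nadia ∉ Design: no assignment then satisfies all the clues, so Nadia ∈ Design.

Design = {Farida, Nadia, Tariq}; Governance = {Beck, Omar}; Quality = {Quill}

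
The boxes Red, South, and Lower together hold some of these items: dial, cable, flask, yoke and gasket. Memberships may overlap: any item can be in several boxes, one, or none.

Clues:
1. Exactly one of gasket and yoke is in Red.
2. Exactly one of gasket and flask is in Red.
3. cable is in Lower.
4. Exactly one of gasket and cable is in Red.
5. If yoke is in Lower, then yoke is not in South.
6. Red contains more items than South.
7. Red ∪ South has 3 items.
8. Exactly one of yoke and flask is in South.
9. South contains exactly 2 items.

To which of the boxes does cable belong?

cable: Lower, Red, South

From (3): cable ∈ Lower.
Suppose cable ∉ Red: no assignment then satisfies all the clues, so cable ∈ Red.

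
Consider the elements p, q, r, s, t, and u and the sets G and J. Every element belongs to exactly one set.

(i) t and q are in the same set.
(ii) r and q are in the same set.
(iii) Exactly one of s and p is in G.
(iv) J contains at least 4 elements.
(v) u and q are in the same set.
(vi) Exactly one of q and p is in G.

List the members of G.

G = {p}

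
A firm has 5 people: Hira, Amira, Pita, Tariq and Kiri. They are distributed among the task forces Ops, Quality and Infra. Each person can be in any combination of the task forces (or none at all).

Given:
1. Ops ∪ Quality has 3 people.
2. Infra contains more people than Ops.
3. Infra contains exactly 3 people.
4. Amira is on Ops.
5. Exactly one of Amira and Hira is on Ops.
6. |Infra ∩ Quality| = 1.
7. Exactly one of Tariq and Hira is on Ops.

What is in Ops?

Ops = {Amira, Tariq}

From (4): Amira ∈ Ops.
(5) (exactly one): Hira ∉ Ops.
(7) (exactly one): Tariq ∈ Ops.
Suppose Pita ∈ Ops: no assignment then satisfies all the clues, so Pita ∉ Ops.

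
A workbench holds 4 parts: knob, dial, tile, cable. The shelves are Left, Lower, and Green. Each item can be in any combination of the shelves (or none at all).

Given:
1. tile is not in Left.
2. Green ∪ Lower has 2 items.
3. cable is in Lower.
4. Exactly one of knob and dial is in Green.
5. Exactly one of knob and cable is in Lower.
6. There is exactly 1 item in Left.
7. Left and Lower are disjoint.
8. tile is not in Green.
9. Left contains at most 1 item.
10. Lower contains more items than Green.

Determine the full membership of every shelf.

From (1): tile ∉ Left.
From (3): cable ∈ Lower.
From (8): tile ∉ Green.
(5) (exactly one): knob ∉ Lower.
(7) (disjoint): cable ∉ Left.
Suppose knob ∉ Left: no assignment then satisfies all the clues, so knob ∈ Left.

Left = {knob}; Lower = {cable, dial}; Green = {dial}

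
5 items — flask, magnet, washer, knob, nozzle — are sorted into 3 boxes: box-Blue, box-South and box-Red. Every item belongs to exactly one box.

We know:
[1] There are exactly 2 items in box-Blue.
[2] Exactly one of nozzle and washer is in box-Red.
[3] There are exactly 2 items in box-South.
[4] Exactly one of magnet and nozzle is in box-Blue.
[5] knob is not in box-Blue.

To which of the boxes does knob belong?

From (5): knob ∉ box-Blue.
Suppose knob ∉ box-South: no assignment then satisfies all the clues, so knob ∈ box-South.

knob: box-South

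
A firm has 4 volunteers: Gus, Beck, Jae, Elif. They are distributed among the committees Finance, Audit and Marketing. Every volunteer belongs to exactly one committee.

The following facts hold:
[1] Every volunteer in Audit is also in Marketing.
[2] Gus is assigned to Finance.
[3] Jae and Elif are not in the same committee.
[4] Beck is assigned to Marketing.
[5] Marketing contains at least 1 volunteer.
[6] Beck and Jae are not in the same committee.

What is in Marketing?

From (2): Gus ∈ Finance.
From (4): Beck ∈ Marketing.
(6): Jae ∉ Marketing.
(1) contrapositive: Jae ∉ Audit.
Only one committee left: Jae ∈ Finance.
(3): Elif ∉ Finance.
Suppose Elif ∉ Marketing: no assignment then satisfies all the clues, so Elif ∈ Marketing.

Marketing = {Beck, Elif}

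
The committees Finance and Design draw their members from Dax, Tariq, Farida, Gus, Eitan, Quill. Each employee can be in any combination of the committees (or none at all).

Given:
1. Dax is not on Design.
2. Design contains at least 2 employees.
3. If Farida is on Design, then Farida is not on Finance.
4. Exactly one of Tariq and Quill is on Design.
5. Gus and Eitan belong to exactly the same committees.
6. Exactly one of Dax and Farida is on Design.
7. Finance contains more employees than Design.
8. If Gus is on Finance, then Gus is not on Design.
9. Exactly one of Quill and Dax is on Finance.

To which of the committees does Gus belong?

Gus: Finance

From (1): Dax ∉ Design.
(6) (exactly one): Farida ∈ Design.
(3): Farida ∉ Finance.
Suppose Gus ∉ Finance: no assignment then satisfies all the clues, so Gus ∈ Finance.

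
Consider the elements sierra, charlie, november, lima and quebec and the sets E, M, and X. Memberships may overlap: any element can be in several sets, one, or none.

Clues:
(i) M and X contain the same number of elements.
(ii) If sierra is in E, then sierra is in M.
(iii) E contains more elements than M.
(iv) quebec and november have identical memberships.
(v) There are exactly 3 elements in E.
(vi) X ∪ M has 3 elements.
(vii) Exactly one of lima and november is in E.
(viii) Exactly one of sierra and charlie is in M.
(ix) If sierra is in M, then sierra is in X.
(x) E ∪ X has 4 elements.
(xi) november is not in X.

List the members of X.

X = {charlie, sierra}

From (xi): november ∉ X.
(iv): quebec matches november: quebec ∉ X.
Suppose sierra ∉ X: no assignment then satisfies all the clues, so sierra ∈ X.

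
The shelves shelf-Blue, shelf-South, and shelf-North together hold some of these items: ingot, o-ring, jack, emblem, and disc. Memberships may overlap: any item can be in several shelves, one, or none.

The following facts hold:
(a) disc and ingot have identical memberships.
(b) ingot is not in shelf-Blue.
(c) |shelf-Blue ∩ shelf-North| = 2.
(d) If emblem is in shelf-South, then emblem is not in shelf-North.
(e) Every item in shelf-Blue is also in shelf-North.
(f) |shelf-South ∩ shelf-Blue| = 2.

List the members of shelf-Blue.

shelf-Blue = {jack, o-ring}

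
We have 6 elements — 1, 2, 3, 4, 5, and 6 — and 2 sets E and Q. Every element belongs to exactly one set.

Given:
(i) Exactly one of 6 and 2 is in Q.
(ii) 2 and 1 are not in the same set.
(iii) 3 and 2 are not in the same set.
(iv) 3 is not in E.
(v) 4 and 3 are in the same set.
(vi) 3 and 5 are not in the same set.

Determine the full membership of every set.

E = {2, 5}; Q = {1, 3, 4, 6}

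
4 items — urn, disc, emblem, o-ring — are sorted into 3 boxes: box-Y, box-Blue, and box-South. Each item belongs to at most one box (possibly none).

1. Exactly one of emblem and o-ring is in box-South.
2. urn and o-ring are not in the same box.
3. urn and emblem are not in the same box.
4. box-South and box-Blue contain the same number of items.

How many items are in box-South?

1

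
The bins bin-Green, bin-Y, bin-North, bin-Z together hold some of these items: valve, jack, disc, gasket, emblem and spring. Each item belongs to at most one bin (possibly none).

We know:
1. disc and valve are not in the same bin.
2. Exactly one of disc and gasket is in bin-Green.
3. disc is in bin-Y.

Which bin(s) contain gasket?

gasket: bin-Green

From (3): disc ∈ bin-Y.
(1): valve ∉ bin-Y.
(2) (exactly one): gasket ∈ bin-Green.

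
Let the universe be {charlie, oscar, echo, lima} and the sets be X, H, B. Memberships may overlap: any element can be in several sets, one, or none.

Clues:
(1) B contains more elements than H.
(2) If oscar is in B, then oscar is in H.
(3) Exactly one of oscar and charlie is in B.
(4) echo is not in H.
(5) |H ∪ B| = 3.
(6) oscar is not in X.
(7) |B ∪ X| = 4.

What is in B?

B = {echo, lima, oscar}

From (4): echo ∉ H.
From (6): oscar ∉ X.
Suppose charlie ∈ B: no assignment then satisfies all the clues, so charlie ∉ B.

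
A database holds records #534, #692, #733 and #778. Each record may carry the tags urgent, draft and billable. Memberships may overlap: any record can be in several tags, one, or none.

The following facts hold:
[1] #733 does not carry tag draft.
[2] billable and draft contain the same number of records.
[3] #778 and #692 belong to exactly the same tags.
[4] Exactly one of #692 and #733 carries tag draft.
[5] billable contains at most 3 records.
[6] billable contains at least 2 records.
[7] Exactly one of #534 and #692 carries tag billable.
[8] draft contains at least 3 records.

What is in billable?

billable = {#692, #733, #778}

From (1): #733 ∉ draft.
(4) (exactly one): #692 ∈ draft.
(8): only 3 candidates remain for draft, so all are in.
Suppose #534 ∈ billable: no assignment then satisfies all the clues, so #534 ∉ billable.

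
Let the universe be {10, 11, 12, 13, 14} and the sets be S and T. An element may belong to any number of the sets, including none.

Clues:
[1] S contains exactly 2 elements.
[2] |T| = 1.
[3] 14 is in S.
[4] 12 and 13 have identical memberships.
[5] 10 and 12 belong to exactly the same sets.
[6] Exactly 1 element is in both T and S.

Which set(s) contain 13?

13: none

From (3): 14 ∈ S.
Suppose 13 ∈ S: no assignment then satisfies all the clues, so 13 ∉ S.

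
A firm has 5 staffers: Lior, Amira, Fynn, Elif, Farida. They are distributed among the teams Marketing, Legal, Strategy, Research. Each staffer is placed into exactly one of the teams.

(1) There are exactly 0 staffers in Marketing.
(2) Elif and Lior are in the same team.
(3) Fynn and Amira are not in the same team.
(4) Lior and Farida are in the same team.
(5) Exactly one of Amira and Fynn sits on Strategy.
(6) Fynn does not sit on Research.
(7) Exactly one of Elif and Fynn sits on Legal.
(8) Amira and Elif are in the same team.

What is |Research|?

0

From (6): Fynn ∉ Research.
(1): Marketing already has 0, so the rest are out.
Suppose Lior ∈ Research: no assignment then satisfies all the clues, so Lior ∉ Research.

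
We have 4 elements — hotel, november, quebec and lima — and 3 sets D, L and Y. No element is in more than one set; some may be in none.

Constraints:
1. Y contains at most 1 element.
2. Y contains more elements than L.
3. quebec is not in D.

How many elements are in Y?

1

From (3): quebec ∉ D.
Suppose hotel ∈ L: no assignment then satisfies all the clues, so hotel ∉ L.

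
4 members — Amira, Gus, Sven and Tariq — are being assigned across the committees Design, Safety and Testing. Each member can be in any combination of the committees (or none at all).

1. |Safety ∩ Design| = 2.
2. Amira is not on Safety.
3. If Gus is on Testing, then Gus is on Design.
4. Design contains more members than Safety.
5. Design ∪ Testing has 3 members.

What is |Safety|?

2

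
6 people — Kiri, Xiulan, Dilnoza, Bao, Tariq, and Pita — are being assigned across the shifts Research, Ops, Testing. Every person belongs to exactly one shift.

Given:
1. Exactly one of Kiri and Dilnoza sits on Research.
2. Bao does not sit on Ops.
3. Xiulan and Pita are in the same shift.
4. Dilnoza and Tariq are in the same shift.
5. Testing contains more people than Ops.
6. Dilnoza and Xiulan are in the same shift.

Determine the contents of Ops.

Ops = {}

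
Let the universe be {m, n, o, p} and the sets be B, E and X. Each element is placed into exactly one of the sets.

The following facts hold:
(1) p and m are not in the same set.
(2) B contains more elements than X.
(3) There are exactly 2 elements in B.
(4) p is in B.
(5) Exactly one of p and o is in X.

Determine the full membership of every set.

From (4): p ∈ B.
(1): m ∉ B.
(5) (exactly one): o ∈ X.
(3): only 2 candidates remain for B, so all are in.
Suppose m ∉ E: no assignment then satisfies all the clues, so m ∈ E.

B = {n, p}; E = {m}; X = {o}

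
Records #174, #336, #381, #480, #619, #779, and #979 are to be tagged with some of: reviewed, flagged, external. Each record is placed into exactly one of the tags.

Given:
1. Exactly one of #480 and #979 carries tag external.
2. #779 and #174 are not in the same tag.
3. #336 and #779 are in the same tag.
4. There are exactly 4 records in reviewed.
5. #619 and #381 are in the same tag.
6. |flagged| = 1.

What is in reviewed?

reviewed = {#336, #381, #619, #779}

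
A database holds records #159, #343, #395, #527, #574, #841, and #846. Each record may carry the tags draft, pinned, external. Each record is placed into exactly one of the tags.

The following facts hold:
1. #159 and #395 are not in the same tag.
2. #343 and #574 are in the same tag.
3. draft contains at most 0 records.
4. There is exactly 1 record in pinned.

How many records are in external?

6

(3): draft already has 0, so the rest are out.
Suppose #343 ∈ pinned: no assignment then satisfies all the clues, so #343 ∉ pinned.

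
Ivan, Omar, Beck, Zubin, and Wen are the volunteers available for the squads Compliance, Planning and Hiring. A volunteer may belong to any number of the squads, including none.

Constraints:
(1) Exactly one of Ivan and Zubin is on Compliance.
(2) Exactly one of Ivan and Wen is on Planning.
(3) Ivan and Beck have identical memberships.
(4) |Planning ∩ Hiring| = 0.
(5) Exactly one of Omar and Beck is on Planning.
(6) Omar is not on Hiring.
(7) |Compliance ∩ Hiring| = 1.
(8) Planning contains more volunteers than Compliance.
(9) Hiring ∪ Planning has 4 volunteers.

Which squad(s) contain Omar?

Omar: none

From (6): Omar ∉ Hiring.
Suppose Omar ∈ Compliance: no assignment then satisfies all the clues, so Omar ∉ Compliance.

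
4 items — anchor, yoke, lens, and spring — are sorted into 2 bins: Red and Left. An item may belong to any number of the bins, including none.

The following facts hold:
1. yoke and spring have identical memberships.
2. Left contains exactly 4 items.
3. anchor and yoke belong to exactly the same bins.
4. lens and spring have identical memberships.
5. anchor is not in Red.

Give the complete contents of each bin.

Red = {}; Left = {anchor, lens, spring, yoke}

From (5): anchor ∉ Red.
(2): only 4 candidates remain for Left, so all are in.
(3): yoke matches anchor: yoke ∉ Red.
(1): spring matches yoke: spring ∉ Red.
(4): lens matches spring: lens ∉ Red.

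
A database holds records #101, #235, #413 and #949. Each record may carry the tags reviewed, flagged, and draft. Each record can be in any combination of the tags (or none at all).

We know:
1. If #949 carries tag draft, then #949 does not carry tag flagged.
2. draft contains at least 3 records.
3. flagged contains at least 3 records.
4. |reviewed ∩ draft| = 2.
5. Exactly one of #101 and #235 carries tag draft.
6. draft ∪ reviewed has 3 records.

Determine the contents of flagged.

flagged = {#101, #235, #413}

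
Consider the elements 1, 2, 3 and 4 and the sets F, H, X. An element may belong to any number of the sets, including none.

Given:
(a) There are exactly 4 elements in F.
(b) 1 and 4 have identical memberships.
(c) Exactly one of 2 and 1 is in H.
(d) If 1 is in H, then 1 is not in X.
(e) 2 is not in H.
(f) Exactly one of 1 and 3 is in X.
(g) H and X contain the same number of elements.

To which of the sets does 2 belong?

2: F, X

From (e): 2 ∉ H.
(a): only 4 candidates remain for F, so all are in.
(c) (exactly one): 1 ∈ H.
(d): 1 ∉ X.
(f) (exactly one): 3 ∈ X.
(b): 4 matches 1: 4 ∈ H.
(b): 4 matches 1: 4 ∉ X.
Suppose 2 ∉ X: no assignment then satisfies all the clues, so 2 ∈ X.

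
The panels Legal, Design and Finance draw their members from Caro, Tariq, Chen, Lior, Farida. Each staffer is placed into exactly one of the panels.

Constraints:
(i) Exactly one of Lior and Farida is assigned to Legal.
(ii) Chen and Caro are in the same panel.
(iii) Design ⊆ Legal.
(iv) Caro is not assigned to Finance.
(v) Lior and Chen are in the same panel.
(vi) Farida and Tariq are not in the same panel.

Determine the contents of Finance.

Finance = {Farida}

From (iv): Caro ∉ Finance.
(ii): Chen matches Caro: Chen ∉ Finance.
(v): Lior matches Chen: Lior ∉ Finance.
Suppose Tariq ∈ Finance: no assignment then satisfies all the clues, so Tariq ∉ Finance.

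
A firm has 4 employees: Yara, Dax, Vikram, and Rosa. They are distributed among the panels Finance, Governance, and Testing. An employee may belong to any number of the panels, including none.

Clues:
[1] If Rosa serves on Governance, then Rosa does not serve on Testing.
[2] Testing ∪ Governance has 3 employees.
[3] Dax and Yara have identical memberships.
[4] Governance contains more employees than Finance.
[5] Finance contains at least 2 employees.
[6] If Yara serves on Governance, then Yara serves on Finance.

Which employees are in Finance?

Finance = {Dax, Yara}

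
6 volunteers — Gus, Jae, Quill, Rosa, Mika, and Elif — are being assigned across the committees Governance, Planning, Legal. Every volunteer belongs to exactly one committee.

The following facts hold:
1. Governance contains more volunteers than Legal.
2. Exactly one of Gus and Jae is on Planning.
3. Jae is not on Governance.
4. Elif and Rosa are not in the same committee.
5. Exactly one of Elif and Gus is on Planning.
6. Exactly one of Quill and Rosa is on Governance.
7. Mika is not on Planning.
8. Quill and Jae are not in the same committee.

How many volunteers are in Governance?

3

From (3): Jae ∉ Governance.
From (7): Mika ∉ Planning.
Suppose Gus ∈ Legal: no assignment then satisfies all the clues, so Gus ∉ Legal.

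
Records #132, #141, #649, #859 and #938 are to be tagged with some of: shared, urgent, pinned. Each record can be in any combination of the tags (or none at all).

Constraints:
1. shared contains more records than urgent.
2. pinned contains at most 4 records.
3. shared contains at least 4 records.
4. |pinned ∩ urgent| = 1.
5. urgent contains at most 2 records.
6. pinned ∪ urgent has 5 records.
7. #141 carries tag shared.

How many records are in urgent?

2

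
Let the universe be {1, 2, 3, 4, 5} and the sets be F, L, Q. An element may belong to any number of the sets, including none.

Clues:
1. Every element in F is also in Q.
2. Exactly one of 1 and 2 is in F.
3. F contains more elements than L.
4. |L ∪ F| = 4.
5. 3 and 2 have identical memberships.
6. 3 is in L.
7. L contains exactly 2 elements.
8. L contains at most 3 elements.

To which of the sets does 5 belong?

5: F, Q

From (6): 3 ∈ L.
(5): 2 matches 3: 2 ∈ L.
(7): L already has 2, so the rest are out.
Suppose 5 ∉ F: no assignment then satisfies all the clues, so 5 ∈ F.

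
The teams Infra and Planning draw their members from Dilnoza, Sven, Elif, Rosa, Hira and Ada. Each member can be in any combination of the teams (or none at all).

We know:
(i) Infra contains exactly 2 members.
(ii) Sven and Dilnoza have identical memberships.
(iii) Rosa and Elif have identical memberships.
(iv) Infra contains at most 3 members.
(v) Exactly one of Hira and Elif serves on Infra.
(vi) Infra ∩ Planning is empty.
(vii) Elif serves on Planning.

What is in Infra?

Infra = {Ada, Hira}

From (vii): Elif ∈ Planning.
(iii): Rosa matches Elif: Rosa ∈ Planning.
(vi) (disjoint): Elif ∉ Infra.
(vi) (disjoint): Rosa ∉ Infra.
(v) (exactly one): Hira ∈ Infra.
(vi) (disjoint): Hira ∉ Planning.
Suppose Dilnoza ∈ Infra: no assignment then satisfies all the clues, so Dilnoza ∉ Infra.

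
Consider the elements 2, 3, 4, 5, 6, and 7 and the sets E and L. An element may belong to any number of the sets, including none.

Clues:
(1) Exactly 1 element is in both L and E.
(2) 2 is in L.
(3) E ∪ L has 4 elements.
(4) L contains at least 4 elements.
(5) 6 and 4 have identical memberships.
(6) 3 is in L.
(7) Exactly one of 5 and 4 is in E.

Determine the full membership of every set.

E = {5}; L = {2, 3, 5, 7}

From (2): 2 ∈ L.
From (6): 3 ∈ L.
Suppose 2 ∈ E: no assignment then satisfies all the clues, so 2 ∉ E.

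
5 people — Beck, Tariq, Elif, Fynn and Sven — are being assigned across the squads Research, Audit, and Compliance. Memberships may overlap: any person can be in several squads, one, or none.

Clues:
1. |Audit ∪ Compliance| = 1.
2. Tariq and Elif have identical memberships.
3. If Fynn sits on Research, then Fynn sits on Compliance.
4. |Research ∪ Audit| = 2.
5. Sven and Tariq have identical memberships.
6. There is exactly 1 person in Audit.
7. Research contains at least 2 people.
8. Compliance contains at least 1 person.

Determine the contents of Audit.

Audit = {Fynn}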